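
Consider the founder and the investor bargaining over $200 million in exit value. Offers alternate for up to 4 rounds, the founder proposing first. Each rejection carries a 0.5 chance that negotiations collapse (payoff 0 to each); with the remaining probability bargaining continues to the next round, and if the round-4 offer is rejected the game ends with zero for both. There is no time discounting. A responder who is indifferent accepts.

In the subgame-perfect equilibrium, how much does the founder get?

By backward induction:
Round 4 (the investor proposes): rejection yields 0 for the founder; the investor offers 0 and keeps 200.
Round 3 (the founder proposes): rejecting gives the investor an expected 0.5 × 200 = 100; the founder offers that and keeps 100.
Round 2 (the investor proposes): rejecting gives the founder an expected 0.5 × 100 = 50. The investor offers 50 and keeps 200 − 50 = 150.
Round 1 (the founder proposes): rejecting gives the investor an expected 0.5 × 150 = 75, so the founder offers 75, keeping 125.

125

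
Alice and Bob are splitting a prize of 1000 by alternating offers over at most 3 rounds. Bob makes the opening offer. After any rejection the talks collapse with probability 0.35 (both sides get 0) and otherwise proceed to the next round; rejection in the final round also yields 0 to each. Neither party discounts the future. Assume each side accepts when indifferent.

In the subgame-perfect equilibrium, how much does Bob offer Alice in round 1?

227.5

Round 3 (Bob proposes): Alice will accept anything ≥ 0, so Bob offers 0 and keeps 1000.
Round 2 (Alice proposes): rejecting gives Bob an expected 0.65 × 1000 = 650, so Alice offers 650, keeping 350.
Round 1 (Bob proposes): rejecting gives Alice an expected 0.65 × 350 = 227.5; Bob offers that and keeps 772.5.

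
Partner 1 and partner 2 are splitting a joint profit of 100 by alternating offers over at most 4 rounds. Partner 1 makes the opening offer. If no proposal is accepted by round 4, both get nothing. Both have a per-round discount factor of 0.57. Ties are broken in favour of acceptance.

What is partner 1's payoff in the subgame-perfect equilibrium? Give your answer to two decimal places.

56.97

Solve by backward induction from round 4.
Round 4 (partner 2 proposes): rejection yields 0 for partner 1; partner 2 offers 0 and keeps 100.
Round 3 (partner 1 proposes): partner 2 can get 100 next round, worth 0.57 × 100 = 57 now; partner 1 offers that and keeps 43.
Round 2 (partner 2 proposes): partner 1 can get 43 next round, worth 0.57 × 43 = 24.51 now; partner 2 offers that and keeps 75.49.
Round 1 (partner 1 proposes): partner 2 can get 75.49 next round, worth 0.57 × 75.49 = 43.0293 now; partner 1 offers that and keeps 56.9707.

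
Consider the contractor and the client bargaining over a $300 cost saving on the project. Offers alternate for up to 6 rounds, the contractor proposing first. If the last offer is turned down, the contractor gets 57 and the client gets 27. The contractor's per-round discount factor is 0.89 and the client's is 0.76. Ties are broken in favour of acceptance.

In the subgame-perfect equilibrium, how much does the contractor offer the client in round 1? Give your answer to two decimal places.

126.54

Round 6 (the client proposes): the contractor gets 57 if talks fail, so the client offers 57 and keeps 243.
Round 5 (the contractor proposes): the client can get 243 next round, worth 0.76 × 243 = 184.68 now; the contractor offers that and keeps 115.32.
Round 4 (the client proposes): the contractor can get 115.32 next round, worth 0.89 × 115.32 = 102.6348 now; the client offers that and keeps 197.3652.
Round 3 (the contractor proposes): the client can get 197.3652 next round, worth 0.76 × 197.3652 = 149.997552 now. The contractor offers 149.997552 and keeps 300 − 149.997552 = 150.002448.
Round 2 (the client proposes): the contractor can get 150.002448 next round, worth 0.89 × 150.002448 = 133.50217872 now. The client offers 133.50217872 and keeps 300 − 133.50217872 = 166.49782128.
Round 1 (the contractor proposes): the client can get 166.49782128 next round, worth 0.76 × 166.49782128 = 126.5383441728 now, so the contractor offers 126.5383441728, keeping 173.4616558272.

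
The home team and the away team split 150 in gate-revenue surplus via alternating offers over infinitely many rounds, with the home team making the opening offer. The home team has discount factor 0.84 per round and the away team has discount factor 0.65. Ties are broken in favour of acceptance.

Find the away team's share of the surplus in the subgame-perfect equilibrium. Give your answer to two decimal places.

In a stationary SPE each proposer offers the other exactly their discounted continuation value.
If the home team keeps x when proposing and the away team keeps y when proposing, then x = 150 − 0.65y and y = 150 − 0.84x.
Solving: x = 150(1 − 0.65) / (1 − 0.84·0.65) = 52.5 / 0.454 ≈ 115.6388.
The away team gets 150 − 115.6388 ≈ 34.3612.

34.36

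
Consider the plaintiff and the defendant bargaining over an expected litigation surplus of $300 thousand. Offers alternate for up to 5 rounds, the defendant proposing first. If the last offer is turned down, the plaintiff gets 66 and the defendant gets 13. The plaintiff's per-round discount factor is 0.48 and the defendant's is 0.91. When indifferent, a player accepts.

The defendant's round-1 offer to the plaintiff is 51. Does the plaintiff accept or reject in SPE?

Accept

Work out the plaintiff's continuation value if the offer is rejected.
Round 5 (the defendant proposes): the plaintiff gets 66 if talks fail, so the defendant offers 66 and keeps 234.
Round 4 (the plaintiff proposes): the defendant can get 234 next round, worth 0.91 × 234 = 212.94 now, so the plaintiff offers 212.94, keeping 87.06.
Round 3 (the defendant proposes): the plaintiff can get 87.06 next round, worth 0.48 × 87.06 = 41.7888 now. The defendant offers 41.7888 and keeps 300 − 41.7888 = 258.2112.
Round 2 (the plaintiff proposes): the defendant can get 258.2112 next round, worth 0.91 × 258.2112 = 234.972192 now. The plaintiff offers 234.972192 and keeps 300 − 234.972192 = 65.027808.
So by rejecting in round 1, the plaintiff gets 65.027808 next round, worth 0.48 × 65.027808 = 31.21334784 now.
Offer 51 ≥ 31.21334784, so the plaintiff accepts.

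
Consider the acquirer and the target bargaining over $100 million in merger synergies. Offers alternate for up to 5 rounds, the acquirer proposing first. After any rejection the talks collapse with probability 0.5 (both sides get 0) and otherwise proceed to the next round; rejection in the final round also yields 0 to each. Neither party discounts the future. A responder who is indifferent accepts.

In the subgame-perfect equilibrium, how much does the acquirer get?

By backward induction:
Round 5 (the acquirer proposes): rejection yields 0 for the target; the acquirer offers 0 and keeps 100.
Round 4 (the target proposes): rejecting gives the acquirer an expected 0.5 × 100 = 50, so the target offers 50, keeping 50.
Round 3 (the acquirer proposes): rejecting gives the target an expected 0.5 × 50 = 25, so the acquirer offers 25, keeping 75.
Round 2 (the target proposes): rejecting gives the acquirer an expected 0.5 × 75 = 37.5. The target offers 37.5 and keeps 100 − 37.5 = 62.5.
Round 1 (the acquirer proposes): rejecting gives the target an expected 0.5 × 62.5 = 31.25; the acquirer offers that and keeps 68.75.

68.75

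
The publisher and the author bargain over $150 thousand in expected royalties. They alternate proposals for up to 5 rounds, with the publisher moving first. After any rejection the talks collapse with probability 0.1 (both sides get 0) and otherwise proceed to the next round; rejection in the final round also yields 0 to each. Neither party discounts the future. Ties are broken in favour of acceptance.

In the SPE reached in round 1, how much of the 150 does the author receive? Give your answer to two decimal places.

By backward induction:
Round 5 (the publisher proposes): rejection yields 0 for the author; the publisher offers 0 and keeps 150.
Round 4 (the author proposes): rejecting gives the publisher an expected 0.9 × 150 = 135, so the author offers 135, keeping 15.
Round 3 (the publisher proposes): rejecting gives the author an expected 0.9 × 15 = 13.5, so the publisher offers 13.5, keeping 136.5.
Round 2 (the author proposes): rejecting gives the publisher an expected 0.9 × 136.5 = 122.85; the author offers that and keeps 27.15.
Round 1 (the publisher proposes): rejecting gives the author an expected 0.9 × 27.15 = 24.435. The publisher offers 24.435 and keeps 150 − 24.435 = 125.565.

24.44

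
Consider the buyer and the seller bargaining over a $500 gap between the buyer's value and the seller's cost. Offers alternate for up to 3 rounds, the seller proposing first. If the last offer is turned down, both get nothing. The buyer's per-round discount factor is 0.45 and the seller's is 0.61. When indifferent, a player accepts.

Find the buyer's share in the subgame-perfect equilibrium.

87.75

Round 3 (the seller proposes): the buyer will accept anything ≥ 0, so the seller offers 0 and keeps 500.
Round 2 (the buyer proposes): the seller can get 500 next round, worth 0.61 × 500 = 305 now. The buyer offers 305 and keeps 500 − 305 = 195.
Round 1 (the seller proposes): the buyer can get 195 next round, worth 0.45 × 195 = 87.75 now. The seller offers 87.75 and keeps 500 − 87.75 = 412.25.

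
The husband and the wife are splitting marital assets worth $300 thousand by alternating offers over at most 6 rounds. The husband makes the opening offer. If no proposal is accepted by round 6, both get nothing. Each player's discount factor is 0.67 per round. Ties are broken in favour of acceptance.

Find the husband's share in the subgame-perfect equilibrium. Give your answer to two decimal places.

163.39

Solve by backward induction from round 6.
Round 6 (the wife proposes): rejection yields 0 for the husband; the wife offers 0 and keeps 300.
Round 5 (the husband proposes): the wife can get 300 next round, worth 0.67 × 300 = 201 now. The husband offers 201 and keeps 300 − 201 = 99.
Round 4 (the wife proposes): the husband can get 99 next round, worth 0.67 × 99 = 66.33 now, so the wife offers 66.33, keeping 233.67.
Round 3 (the husband proposes): the wife can get 233.67 next round, worth 0.67 × 233.67 = 156.5589 now, so the husband offers 156.5589, keeping 143.4411.
Round 2 (the wife proposes): the husband can get 143.4411 next round, worth 0.67 × 143.4411 = 96.105537 now. The wife offers 96.105537 and keeps 300 − 96.105537 = 203.894463.
Round 1 (the husband proposes): the wife can get 203.894463 next round, worth 0.67 × 203.894463 = 136.60929021 now; the husband offers that and keeps 163.39070979.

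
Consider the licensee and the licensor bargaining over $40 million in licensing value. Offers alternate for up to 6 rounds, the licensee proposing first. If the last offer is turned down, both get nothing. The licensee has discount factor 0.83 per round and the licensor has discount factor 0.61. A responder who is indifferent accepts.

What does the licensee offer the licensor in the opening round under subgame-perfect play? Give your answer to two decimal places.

12.50

Work backward from the last round.
Round 6 (the licensor proposes): the licensee will accept anything ≥ 0, so the licensor offers 0 and keeps 40.
Round 5 (the licensee proposes): the licensor can get 40 next round, worth 0.61 × 40 = 24.4 now, so the licensee offers 24.4, keeping 15.6.
Round 4 (the licensor proposes): the licensee can get 15.6 next round, worth 0.83 × 15.6 = 12.948 now; the licensor offers that and keeps 27.052.
Round 3 (the licensee proposes): the licensor can get 27.052 next round, worth 0.61 × 27.052 = 16.50172 now. The licensee offers 16.50172 and keeps 40 − 16.50172 = 23.49828.
Round 2 (the licensor proposes): the licensee can get 23.49828 next round, worth 0.83 × 23.49828 = 19.5035724 now, so the licensor offers 19.5035724, keeping 20.4964276.
Round 1 (the licensee proposes): the licensor can get 20.4964276 next round, worth 0.61 × 20.4964276 = 12.502820836 now. The licensee offers 12.502820836 and keeps 40 − 12.502820836 = 27.497179164.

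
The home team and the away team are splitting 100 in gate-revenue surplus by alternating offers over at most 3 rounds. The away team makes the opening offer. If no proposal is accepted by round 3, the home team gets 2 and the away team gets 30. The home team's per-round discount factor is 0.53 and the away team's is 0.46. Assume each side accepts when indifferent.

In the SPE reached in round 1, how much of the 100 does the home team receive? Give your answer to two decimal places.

Work backward from the last round.
Round 3 (the away team proposes): the home team gets 2 if talks fail, so the away team offers 2 and keeps 98.
Round 2 (the home team proposes): the away team can get 98 next round, worth 0.46 × 98 = 45.08 now, so the home team offers 45.08, keeping 54.92.
Round 1 (the away team proposes): the home team can get 54.92 next round, worth 0.53 × 54.92 = 29.1076 now. The away team offers 29.1076 and keeps 100 − 29.1076 = 70.8924.

29.11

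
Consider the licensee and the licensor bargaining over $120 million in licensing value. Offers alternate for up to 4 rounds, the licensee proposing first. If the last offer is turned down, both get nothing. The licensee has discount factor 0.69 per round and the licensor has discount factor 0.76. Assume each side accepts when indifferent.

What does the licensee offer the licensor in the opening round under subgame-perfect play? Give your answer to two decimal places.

76.10

By backward induction:
Round 4 (the licensor proposes): the licensee will accept anything ≥ 0, so the licensor offers 0 and keeps 120.
Round 3 (the licensee proposes): the licensor can get 120 next round, worth 0.76 × 120 = 91.2 now. The licensee offers 91.2 and keeps 120 − 91.2 = 28.8.
Round 2 (the licensor proposes): the licensee can get 28.8 next round, worth 0.69 × 28.8 = 19.872 now. The licensor offers 19.872 and keeps 120 − 19.872 = 100.128.
Round 1 (the licensee proposes): the licensor can get 100.128 next round, worth 0.76 × 100.128 = 76.09728 now; the licensee offers that and keeps 43.90272.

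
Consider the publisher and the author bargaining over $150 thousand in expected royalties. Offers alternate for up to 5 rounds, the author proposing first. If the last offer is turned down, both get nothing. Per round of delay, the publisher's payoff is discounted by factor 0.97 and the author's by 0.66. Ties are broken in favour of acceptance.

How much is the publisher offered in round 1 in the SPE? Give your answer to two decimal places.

Round 5 (the author proposes): rejection yields 0 for the publisher; the author offers 0 and keeps 150.
Round 4 (the publisher proposes): the author can get 150 next round, worth 0.66 × 150 = 99 now, so the publisher offers 99, keeping 51.
Round 3 (the author proposes): the publisher can get 51 next round, worth 0.97 × 51 = 49.47 now. The author offers 49.47 and keeps 150 − 49.47 = 100.53.
Round 2 (the publisher proposes): the author can get 100.53 next round, worth 0.66 × 100.53 = 66.3498 now, so the publisher offers 66.3498, keeping 83.6502.
Round 1 (the author proposes): the publisher can get 83.6502 next round, worth 0.97 × 83.6502 = 81.140694 now; the author offers that and keeps 68.859306.

81.14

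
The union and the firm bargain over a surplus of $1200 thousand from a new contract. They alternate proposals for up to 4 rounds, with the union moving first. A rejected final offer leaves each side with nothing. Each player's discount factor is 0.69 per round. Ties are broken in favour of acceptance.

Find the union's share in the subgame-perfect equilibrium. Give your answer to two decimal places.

549.11

Work backward from the last round.
Round 4 (the firm proposes): rejection yields 0 for the union; the firm offers 0 and keeps 1200.
Round 3 (the union proposes): the firm can get 1200 next round, worth 0.69 × 1200 = 828 now, so the union offers 828, keeping 372.
Round 2 (the firm proposes): the union can get 372 next round, worth 0.69 × 372 = 256.68 now. The firm offers 256.68 and keeps 1200 − 256.68 = 943.32.
Round 1 (the union proposes): the firm can get 943.32 next round, worth 0.69 × 943.32 = 650.8908 now, so the union offers 650.8908, keeping 549.1092.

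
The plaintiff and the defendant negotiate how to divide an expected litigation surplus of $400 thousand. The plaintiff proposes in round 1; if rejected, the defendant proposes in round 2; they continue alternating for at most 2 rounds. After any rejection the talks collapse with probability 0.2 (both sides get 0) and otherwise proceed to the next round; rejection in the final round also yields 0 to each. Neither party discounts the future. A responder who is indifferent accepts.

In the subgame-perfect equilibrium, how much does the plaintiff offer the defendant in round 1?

320

Round 2 (the defendant proposes): the plaintiff will accept anything ≥ 0, so the defendant offers 0 and keeps 400.
Round 1 (the plaintiff proposes): rejecting gives the defendant an expected 0.8 × 400 = 320, so the plaintiff offers 320, keeping 80.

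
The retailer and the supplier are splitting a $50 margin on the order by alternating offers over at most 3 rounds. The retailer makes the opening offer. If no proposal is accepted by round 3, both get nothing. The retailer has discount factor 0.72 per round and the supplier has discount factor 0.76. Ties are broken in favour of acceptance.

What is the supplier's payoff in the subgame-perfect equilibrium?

10.64

Round 3 (the retailer proposes): the supplier will accept anything ≥ 0, so the retailer offers 0 and keeps 50.
Round 2 (the supplier proposes): the retailer can get 50 next round, worth 0.72 × 50 = 36 now; the supplier offers that and keeps 14.
Round 1 (the retailer proposes): the supplier can get 14 next round, worth 0.76 × 14 = 10.64 now; the retailer offers that and keeps 39.36.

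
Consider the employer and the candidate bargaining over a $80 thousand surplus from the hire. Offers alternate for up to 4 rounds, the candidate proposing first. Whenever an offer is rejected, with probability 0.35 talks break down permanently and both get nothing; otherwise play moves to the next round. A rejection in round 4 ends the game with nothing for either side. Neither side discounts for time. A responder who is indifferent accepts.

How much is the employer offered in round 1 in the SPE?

Round 4 (the employer proposes): the candidate will accept anything ≥ 0, so the employer offers 0 and keeps 80.
Round 3 (the candidate proposes): rejecting gives the employer an expected 0.65 × 80 = 52; the candidate offers that and keeps 28.
Round 2 (the employer proposes): rejecting gives the candidate an expected 0.65 × 28 = 18.2. The employer offers 18.2 and keeps 80 − 18.2 = 61.8.
Round 1 (the candidate proposes): rejecting gives the employer an expected 0.65 × 61.8 = 40.17. The candidate offers 40.17 and keeps 80 − 40.17 = 39.83.

40.17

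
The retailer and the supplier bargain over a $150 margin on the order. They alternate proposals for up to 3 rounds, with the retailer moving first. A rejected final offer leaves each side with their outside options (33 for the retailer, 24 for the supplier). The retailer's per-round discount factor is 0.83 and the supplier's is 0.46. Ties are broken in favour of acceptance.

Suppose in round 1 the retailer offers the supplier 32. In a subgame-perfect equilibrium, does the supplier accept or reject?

Round 3 (the retailer proposes): the supplier gets 24 if talks fail, so the retailer offers 24 and keeps 126.
Round 2 (the supplier proposes): the retailer can get 126 next round, worth 0.83 × 126 = 104.58 now; the supplier offers that and keeps 45.42.
So by rejecting in round 1, the supplier gets 45.42 next round, worth 0.46 × 45.42 = 20.8932 now.
Offer 32 ≥ 20.8932, so the supplier accepts.

Accept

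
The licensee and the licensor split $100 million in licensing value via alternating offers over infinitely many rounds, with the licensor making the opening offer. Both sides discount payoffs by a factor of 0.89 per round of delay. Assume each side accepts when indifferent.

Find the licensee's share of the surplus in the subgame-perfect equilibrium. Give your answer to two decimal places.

47.09

In a stationary SPE each proposer offers the other exactly their discounted continuation value.
If the licensor keeps x when proposing and the licensee keeps y when proposing, then x = 100 − 0.89y and y = 100 − 0.89x.
Solving: x = 100(1 − 0.89) / (1 − 0.89·0.89) = 11 / 0.2079 ≈ 52.9101.
The licensee gets 100 − 52.9101 ≈ 47.0899.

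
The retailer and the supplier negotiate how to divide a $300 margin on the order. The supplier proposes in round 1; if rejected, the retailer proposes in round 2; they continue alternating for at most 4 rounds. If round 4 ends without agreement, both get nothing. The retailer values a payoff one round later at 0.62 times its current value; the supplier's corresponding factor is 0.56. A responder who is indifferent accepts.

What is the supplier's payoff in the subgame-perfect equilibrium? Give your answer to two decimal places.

153.58

Round 4 (the retailer proposes): the supplier will accept anything ≥ 0, so the retailer offers 0 and keeps 300.
Round 3 (the supplier proposes): the retailer can get 300 next round, worth 0.62 × 300 = 186 now, so the supplier offers 186, keeping 114.
Round 2 (the retailer proposes): the supplier can get 114 next round, worth 0.56 × 114 = 63.84 now; the retailer offers that and keeps 236.16.
Round 1 (the supplier proposes): the retailer can get 236.16 next round, worth 0.62 × 236.16 = 146.4192 now, so the supplier offers 146.4192, keeping 153.5808.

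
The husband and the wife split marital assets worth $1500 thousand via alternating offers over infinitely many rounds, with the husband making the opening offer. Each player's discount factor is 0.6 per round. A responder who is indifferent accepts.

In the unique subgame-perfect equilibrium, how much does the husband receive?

937.5

In a stationary SPE each proposer offers the other exactly their discounted continuation value.
If the husband keeps x when proposing and the wife keeps y when proposing, then x = 1500 − 0.6y and y = 1500 − 0.6x.
Solving: x = 1500(1 − 0.6) / (1 − 0.6·0.6) = 600 / 0.64 = 937.5.
The wife gets 1500 − 937.5 = 562.5.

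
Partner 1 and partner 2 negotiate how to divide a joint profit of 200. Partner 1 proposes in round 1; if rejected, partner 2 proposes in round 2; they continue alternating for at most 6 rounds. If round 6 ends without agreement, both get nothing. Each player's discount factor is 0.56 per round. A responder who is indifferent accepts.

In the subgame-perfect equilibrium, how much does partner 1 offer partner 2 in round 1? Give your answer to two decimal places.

75.75

Round 6 (partner 2 proposes): partner 1 will accept anything ≥ 0, so partner 2 offers 0 and keeps 200.
Round 5 (partner 1 proposes): partner 2 can get 200 next round, worth 0.56 × 200 = 112 now. Partner 1 offers 112 and keeps 200 − 112 = 88.
Round 4 (partner 2 proposes): partner 1 can get 88 next round, worth 0.56 × 88 = 49.28 now. Partner 2 offers 49.28 and keeps 200 − 49.28 = 150.72.
Round 3 (partner 1 proposes): partner 2 can get 150.72 next round, worth 0.56 × 150.72 = 84.4032 now, so partner 1 offers 84.4032, keeping 115.5968.
Round 2 (partner 2 proposes): partner 1 can get 115.5968 next round, worth 0.56 × 115.5968 = 64.734208 now. Partner 2 offers 64.734208 and keeps 200 − 64.734208 = 135.265792.
Round 1 (partner 1 proposes): partner 2 can get 135.265792 next round, worth 0.56 × 135.265792 = 75.74884352 now; partner 1 offers that and keeps 124.25115648.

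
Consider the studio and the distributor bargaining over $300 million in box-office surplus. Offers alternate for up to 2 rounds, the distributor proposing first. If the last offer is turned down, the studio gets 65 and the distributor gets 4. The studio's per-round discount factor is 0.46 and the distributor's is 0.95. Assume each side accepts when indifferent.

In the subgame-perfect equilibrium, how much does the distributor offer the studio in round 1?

Round 2 (the studio proposes): the distributor gets 4 if talks fail, so the studio offers 4 and keeps 296.
Round 1 (the distributor proposes): the studio can get 296 next round, worth 0.46 × 296 = 136.16 now. The distributor offers 136.16 and keeps 300 − 136.16 = 163.84.

136.16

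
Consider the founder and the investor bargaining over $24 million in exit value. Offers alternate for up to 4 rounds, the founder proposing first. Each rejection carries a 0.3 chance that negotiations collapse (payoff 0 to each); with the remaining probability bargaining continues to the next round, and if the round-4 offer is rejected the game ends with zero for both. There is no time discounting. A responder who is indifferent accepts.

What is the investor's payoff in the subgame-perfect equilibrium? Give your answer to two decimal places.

13.27

Round 4 (the investor proposes): the founder will accept anything ≥ 0, so the investor offers 0 and keeps 24.
Round 3 (the founder proposes): rejecting gives the investor an expected 0.7 × 24 = 16.8, so the founder offers 16.8, keeping 7.2.
Round 2 (the investor proposes): rejecting gives the founder an expected 0.7 × 7.2 = 5.04. The investor offers 5.04 and keeps 24 − 5.04 = 18.96.
Round 1 (the founder proposes): rejecting gives the investor an expected 0.7 × 18.96 = 13.272, so the founder offers 13.272, keeping 10.728.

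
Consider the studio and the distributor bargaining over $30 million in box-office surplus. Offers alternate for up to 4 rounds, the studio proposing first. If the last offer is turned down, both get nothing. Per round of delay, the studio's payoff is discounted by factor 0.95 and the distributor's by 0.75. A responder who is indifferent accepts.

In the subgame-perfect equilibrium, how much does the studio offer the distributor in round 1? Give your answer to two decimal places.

17.16

Round 4 (the distributor proposes): the studio will accept anything ≥ 0, so the distributor offers 0 and keeps 30.
Round 3 (the studio proposes): the distributor can get 30 next round, worth 0.75 × 30 = 22.5 now. The studio offers 22.5 and keeps 30 − 22.5 = 7.5.
Round 2 (the distributor proposes): the studio can get 7.5 next round, worth 0.95 × 7.5 = 7.125 now, so the distributor offers 7.125, keeping 22.875.
Round 1 (the studio proposes): the distributor can get 22.875 next round, worth 0.75 × 22.875 = 17.15625 now; the studio offers that and keeps 12.84375.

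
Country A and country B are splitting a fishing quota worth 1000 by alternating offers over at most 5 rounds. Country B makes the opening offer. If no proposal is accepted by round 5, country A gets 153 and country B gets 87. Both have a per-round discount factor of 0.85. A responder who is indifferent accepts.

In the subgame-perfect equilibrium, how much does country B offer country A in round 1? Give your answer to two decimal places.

299.49

Round 5 (country B proposes): country A gets 153 if talks fail, so country B offers 153 and keeps 847.
Round 4 (country A proposes): country B can get 847 next round, worth 0.85 × 847 = 719.95 now; country A offers that and keeps 280.05.
Round 3 (country B proposes): country A can get 280.05 next round, worth 0.85 × 280.05 = 238.0425 now, so country B offers 238.0425, keeping 761.9575.
Round 2 (country A proposes): country B can get 761.9575 next round, worth 0.85 × 761.9575 = 647.663875 now, so country A offers 647.663875, keeping 352.336125.
Round 1 (country B proposes): country A can get 352.336125 next round, worth 0.85 × 352.336125 = 299.48570625 now; country B offers that and keeps 700.51429375.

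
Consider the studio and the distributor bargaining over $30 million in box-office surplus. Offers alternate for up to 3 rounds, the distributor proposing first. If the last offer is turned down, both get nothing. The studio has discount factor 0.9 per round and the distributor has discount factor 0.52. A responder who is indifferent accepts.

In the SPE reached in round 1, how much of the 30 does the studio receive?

12.96

By backward induction:
Round 3 (the distributor proposes): the studio will accept anything ≥ 0, so the distributor offers 0 and keeps 30.
Round 2 (the studio proposes): the distributor can get 30 next round, worth 0.52 × 30 = 15.6 now. The studio offers 15.6 and keeps 30 − 15.6 = 14.4.
Round 1 (the distributor proposes): the studio can get 14.4 next round, worth 0.9 × 14.4 = 12.96 now; the distributor offers that and keeps 17.04.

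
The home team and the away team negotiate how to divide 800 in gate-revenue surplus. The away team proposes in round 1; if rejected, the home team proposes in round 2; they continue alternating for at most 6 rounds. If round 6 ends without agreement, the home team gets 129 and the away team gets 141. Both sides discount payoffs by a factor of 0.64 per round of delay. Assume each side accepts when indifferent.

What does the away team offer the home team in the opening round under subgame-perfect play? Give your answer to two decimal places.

330.58

Round 6 (the home team proposes): the away team gets 141 if talks fail, so the home team offers 141 and keeps 659.
Round 5 (the away team proposes): the home team can get 659 next round, worth 0.64 × 659 = 421.76 now, so the away team offers 421.76, keeping 378.24.
Round 4 (the home team proposes): the away team can get 378.24 next round, worth 0.64 × 378.24 = 242.0736 now. The home team offers 242.0736 and keeps 800 − 242.0736 = 557.9264.
Round 3 (the away team proposes): the home team can get 557.9264 next round, worth 0.64 × 557.9264 = 357.072896 now. The away team offers 357.072896 and keeps 800 − 357.072896 = 442.927104.
Round 2 (the home team proposes): the away team can get 442.927104 next round, worth 0.64 × 442.927104 = 283.47334656 now. The home team offers 283.47334656 and keeps 800 − 283.47334656 = 516.52665344.
Round 1 (the away team proposes): the home team can get 516.52665344 next round, worth 0.64 × 516.52665344 = 330.5770582016 now. The away team offers 330.5770582016 and keeps 800 − 330.5770582016 = 469.4229417984.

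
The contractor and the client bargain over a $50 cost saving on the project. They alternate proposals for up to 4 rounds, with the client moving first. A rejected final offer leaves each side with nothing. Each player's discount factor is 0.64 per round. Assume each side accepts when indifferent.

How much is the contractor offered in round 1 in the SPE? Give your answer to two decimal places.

24.63

Work backward from the last round.
Round 4 (the contractor proposes): the client will accept anything ≥ 0, so the contractor offers 0 and keeps 50.
Round 3 (the client proposes): the contractor can get 50 next round, worth 0.64 × 50 = 32 now; the client offers that and keeps 18.
Round 2 (the contractor proposes): the client can get 18 next round, worth 0.64 × 18 = 11.52 now. The contractor offers 11.52 and keeps 50 − 11.52 = 38.48.
Round 1 (the client proposes): the contractor can get 38.48 next round, worth 0.64 × 38.48 = 24.6272 now; the client offers that and keeps 25.3728.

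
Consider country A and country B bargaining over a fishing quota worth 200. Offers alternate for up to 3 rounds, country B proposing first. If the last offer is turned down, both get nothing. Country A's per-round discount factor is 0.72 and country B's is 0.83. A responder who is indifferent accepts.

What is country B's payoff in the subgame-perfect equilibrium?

Solve by backward induction from round 3.
Round 3 (country B proposes): rejection yields 0 for country A; country B offers 0 and keeps 200.
Round 2 (country A proposes): country B can get 200 next round, worth 0.83 × 200 = 166 now; country A offers that and keeps 34.
Round 1 (country B proposes): country A can get 34 next round, worth 0.72 × 34 = 24.48 now. Country B offers 24.48 and keeps 200 − 24.48 = 175.52.

175.52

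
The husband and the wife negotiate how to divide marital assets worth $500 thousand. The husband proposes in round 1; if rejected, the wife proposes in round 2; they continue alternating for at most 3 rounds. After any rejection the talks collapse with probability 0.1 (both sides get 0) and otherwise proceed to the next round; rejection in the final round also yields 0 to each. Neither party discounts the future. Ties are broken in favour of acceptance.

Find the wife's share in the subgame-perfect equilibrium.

45

By backward induction:
Round 3 (the husband proposes): rejection yields 0 for the wife; the husband offers 0 and keeps 500.
Round 2 (the wife proposes): rejecting gives the husband an expected 0.9 × 500 = 450, so the wife offers 450, keeping 50.
Round 1 (the husband proposes): rejecting gives the wife an expected 0.9 × 50 = 45. The husband offers 45 and keeps 500 − 45 = 455.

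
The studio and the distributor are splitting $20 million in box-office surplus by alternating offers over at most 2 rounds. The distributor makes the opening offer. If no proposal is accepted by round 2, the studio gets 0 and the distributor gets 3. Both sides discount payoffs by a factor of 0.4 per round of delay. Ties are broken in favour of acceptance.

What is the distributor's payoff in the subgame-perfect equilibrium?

Round 2 (the studio proposes): the distributor gets 3 if talks fail, so the studio offers 3 and keeps 17.
Round 1 (the distributor proposes): the studio can get 17 next round, worth 0.4 × 17 = 6.8 now; the distributor offers that and keeps 13.2.

13.2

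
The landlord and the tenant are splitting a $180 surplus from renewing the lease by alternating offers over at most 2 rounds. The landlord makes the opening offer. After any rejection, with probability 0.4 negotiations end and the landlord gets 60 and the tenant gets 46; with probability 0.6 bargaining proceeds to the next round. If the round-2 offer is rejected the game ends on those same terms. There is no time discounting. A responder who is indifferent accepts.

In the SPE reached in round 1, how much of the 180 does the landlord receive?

89.6

Round 2 (the tenant proposes): the landlord gets 60 if talks fail, so the tenant offers 60 and keeps 120.
Round 1 (the landlord proposes): rejecting gives the tenant an expected 0.6 × 120 + 0.4 × 46 = 90.4, so the landlord offers 90.4, keeping 89.6.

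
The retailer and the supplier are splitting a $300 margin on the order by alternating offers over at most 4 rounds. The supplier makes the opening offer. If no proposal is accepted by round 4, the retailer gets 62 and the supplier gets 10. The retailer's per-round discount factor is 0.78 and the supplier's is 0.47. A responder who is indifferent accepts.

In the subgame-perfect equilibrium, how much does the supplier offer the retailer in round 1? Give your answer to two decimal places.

206.94

Round 4 (the retailer proposes): the supplier gets 10 if talks fail, so the retailer offers 10 and keeps 290.
Round 3 (the supplier proposes): the retailer can get 290 next round, worth 0.78 × 290 = 226.2 now, so the supplier offers 226.2, keeping 73.8.
Round 2 (the retailer proposes): the supplier can get 73.8 next round, worth 0.47 × 73.8 = 34.686 now; the retailer offers that and keeps 265.314.
Round 1 (the supplier proposes): the retailer can get 265.314 next round, worth 0.78 × 265.314 = 206.94492 now; the supplier offers that and keeps 93.05508.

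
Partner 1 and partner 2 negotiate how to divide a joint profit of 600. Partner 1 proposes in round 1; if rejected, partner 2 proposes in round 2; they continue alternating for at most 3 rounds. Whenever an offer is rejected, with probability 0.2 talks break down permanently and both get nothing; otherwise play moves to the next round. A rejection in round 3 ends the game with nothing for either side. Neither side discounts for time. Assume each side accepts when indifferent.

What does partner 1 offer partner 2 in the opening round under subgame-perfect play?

By backward induction:
Round 3 (partner 1 proposes): rejection yields 0 for partner 2; partner 1 offers 0 and keeps 600.
Round 2 (partner 2 proposes): rejecting gives partner 1 an expected 0.8 × 600 = 480. Partner 2 offers 480 and keeps 600 − 480 = 120.
Round 1 (partner 1 proposes): rejecting gives partner 2 an expected 0.8 × 120 = 96; partner 1 offers that and keeps 504.

96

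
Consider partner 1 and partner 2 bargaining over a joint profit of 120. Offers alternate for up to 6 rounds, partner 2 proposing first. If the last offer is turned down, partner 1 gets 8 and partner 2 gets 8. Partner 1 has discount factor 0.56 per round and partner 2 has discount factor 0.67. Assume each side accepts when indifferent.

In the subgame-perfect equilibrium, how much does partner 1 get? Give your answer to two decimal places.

Round 6 (partner 1 proposes): partner 2 gets 8 if talks fail, so partner 1 offers 8 and keeps 112.
Round 5 (partner 2 proposes): partner 1 can get 112 next round, worth 0.56 × 112 = 62.72 now. Partner 2 offers 62.72 and keeps 120 − 62.72 = 57.28.
Round 4 (partner 1 proposes): partner 2 can get 57.28 next round, worth 0.67 × 57.28 = 38.3776 now, so partner 1 offers 38.3776, keeping 81.6224.
Round 3 (partner 2 proposes): partner 1 can get 81.6224 next round, worth 0.56 × 81.6224 = 45.708544 now, so partner 2 offers 45.708544, keeping 74.291456.
Round 2 (partner 1 proposes): partner 2 can get 74.291456 next round, worth 0.67 × 74.291456 = 49.77527552 now. Partner 1 offers 49.77527552 and keeps 120 − 49.77527552 = 70.22472448.
Round 1 (partner 2 proposes): partner 1 can get 70.22472448 next round, worth 0.56 × 70.22472448 = 39.3258457088 now, so partner 2 offers 39.3258457088, keeping 80.6741542912.

39.33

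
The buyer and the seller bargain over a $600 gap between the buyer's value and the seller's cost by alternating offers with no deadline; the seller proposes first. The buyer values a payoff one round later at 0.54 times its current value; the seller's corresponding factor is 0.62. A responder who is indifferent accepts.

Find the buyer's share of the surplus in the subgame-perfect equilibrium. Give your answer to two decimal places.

Let x be the seller's share when the seller proposes and y be the buyer's share when the buyer proposes.
The buyer accepts iff offered ≥ 0.54·y, so x = 600 − 0.54y. Symmetrically y = 600 − 0.62x.
Substituting: x = 600 − 0.54(600 − 0.62x), giving x(1 − 0.62·0.54) = 600(1 − 0.54).
So x = 600 × 0.46 / 0.6652 ≈ 414.9128, and the buyer receives 600 − x ≈ 185.0872.

185.09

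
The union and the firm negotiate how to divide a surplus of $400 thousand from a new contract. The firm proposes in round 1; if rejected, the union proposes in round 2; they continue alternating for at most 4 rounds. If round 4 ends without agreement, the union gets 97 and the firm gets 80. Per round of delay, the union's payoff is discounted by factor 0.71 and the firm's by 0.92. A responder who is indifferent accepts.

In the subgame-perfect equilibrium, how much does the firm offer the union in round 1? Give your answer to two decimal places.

171.13

Round 4 (the union proposes): the firm gets 80 if talks fail, so the union offers 80 and keeps 320.
Round 3 (the firm proposes): the union can get 320 next round, worth 0.71 × 320 = 227.2 now; the firm offers that and keeps 172.8.
Round 2 (the union proposes): the firm can get 172.8 next round, worth 0.92 × 172.8 = 158.976 now. The union offers 158.976 and keeps 400 − 158.976 = 241.024.
Round 1 (the firm proposes): the union can get 241.024 next round, worth 0.71 × 241.024 = 171.12704 now; the firm offers that and keeps 228.87296.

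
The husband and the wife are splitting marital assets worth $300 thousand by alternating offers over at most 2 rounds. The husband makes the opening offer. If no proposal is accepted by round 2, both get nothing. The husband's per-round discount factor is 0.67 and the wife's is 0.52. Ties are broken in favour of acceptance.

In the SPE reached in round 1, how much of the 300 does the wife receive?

156

By backward induction:
Round 2 (the wife proposes): rejection yields 0 for the husband; the wife offers 0 and keeps 300.
Round 1 (the husband proposes): the wife can get 300 next round, worth 0.52 × 300 = 156 now, so the husband offers 156, keeping 144.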